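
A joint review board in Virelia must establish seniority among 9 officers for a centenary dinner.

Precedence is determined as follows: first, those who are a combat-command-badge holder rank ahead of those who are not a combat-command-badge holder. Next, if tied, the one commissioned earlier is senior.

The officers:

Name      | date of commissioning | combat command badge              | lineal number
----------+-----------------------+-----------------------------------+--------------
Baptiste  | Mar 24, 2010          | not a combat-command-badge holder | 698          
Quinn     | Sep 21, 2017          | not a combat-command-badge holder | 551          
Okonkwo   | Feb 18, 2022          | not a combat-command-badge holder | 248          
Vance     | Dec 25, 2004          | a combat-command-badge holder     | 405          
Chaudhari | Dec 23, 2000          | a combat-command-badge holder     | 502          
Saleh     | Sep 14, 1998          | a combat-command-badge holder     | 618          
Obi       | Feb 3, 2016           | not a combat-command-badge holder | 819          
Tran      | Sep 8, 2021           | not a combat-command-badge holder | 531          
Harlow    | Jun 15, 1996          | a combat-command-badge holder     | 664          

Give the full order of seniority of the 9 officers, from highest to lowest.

Harlow, Saleh, Chaudhari, Vance, Baptiste, Obi, Quinn, Tran, Okonkwo

By the first rule: Harlow, Saleh, Chaudhari and Vance (each a combat-command-badge holder); then Baptiste, Obi, Quinn, Tran and Okonkwo (each not a combat-command-badge holder).
Among Harlow, Saleh, Chaudhari and Vance, by date of commissioning (earlier first): Harlow (Jun 15, 1996) before Saleh (Sep 14, 1998) before Chaudhari (Dec 23, 2000) before Vance (Dec 25, 2004).
Among Baptiste, Obi, Quinn, Tran and Okonkwo, by date of commissioning (earlier first): Baptiste (Mar 24, 2010) before Obi (Feb 3, 2016) before Quinn (Sep 21, 2017) before Tran (Sep 8, 2021) before Okonkwo (Feb 18, 2022).
Full order: Harlow, Saleh, Chaudhari, Vance, Baptiste, Obi, Quinn, Tran, Okonkwo.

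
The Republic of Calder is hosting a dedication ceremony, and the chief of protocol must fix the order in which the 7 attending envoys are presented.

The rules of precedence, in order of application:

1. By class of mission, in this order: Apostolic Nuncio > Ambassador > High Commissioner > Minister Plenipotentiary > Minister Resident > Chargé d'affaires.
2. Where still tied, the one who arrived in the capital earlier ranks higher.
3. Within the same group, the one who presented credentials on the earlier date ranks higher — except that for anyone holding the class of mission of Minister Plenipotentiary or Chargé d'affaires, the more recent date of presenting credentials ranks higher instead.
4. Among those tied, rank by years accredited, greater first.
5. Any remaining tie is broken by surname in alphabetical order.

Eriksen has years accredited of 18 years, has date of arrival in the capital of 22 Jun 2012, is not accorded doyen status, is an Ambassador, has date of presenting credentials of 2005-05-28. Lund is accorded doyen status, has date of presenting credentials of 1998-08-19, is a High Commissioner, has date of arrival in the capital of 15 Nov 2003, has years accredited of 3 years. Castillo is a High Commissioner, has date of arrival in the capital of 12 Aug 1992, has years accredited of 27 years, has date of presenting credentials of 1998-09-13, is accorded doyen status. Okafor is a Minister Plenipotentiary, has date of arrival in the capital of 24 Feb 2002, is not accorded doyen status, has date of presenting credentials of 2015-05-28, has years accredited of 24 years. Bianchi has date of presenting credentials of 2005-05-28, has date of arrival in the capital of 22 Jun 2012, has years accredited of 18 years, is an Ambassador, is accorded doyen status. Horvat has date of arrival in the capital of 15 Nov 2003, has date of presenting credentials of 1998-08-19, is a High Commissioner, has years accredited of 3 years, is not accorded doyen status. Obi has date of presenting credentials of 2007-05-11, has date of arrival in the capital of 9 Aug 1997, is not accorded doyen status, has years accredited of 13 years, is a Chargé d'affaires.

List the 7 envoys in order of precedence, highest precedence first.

Bianchi, Eriksen, Castillo, Horvat, Lund, Okafor, Obi

By class of mission: Bianchi and Eriksen (Ambassador); then Castillo, Horvat and Lund (High Commissioner); then Okafor (Minister Plenipotentiary); then Obi (Chargé d'affaires).
Bianchi and Eriksen both have date of arrival in the capital 22 Jun 2012, so the next rule applies.
Bianchi and Eriksen both have date of presenting credentials 2005-05-28, so the next rule applies.
Bianchi and Eriksen both have years accredited 18 years, so the next rule applies.
Among Bianchi and Eriksen, alphabetically by surname: Bianchi before Eriksen.
Among Castillo, Horvat and Lund, by date of arrival in the capital (earlier first): Castillo (12 Aug 1992) before Horvat and Lund (15 Nov 2003).
Horvat and Lund both have date of presenting credentials 1998-08-19, so the next rule applies.
Horvat and Lund both have years accredited 3 years, so the next rule applies.
Among Horvat and Lund, alphabetically by surname: Horvat before Lund.
Full order: Bianchi, Eriksen, Castillo, Horvat, Lund, Okafor, Obi.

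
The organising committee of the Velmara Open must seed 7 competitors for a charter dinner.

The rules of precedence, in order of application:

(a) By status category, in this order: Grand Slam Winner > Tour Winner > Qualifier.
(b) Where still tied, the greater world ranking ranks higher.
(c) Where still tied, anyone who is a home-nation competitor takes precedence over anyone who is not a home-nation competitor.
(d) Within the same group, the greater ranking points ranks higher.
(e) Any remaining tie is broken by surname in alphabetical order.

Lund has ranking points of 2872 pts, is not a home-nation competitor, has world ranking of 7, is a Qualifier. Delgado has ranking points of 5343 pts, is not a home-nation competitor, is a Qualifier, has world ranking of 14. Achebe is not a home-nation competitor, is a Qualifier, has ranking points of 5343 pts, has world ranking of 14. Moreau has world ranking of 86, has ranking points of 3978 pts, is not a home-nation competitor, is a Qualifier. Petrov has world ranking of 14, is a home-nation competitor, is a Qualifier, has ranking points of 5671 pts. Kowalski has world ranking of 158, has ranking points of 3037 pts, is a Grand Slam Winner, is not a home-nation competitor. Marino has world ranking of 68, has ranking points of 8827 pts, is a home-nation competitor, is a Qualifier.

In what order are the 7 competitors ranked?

Kowalski, Moreau, Marino, Petrov, Achebe, Delgado, Lund

By status category: Kowalski (Grand Slam Winner); then Moreau, Marino, Petrov, Achebe, Delgado and Lund (Qualifier).
Among Moreau, Marino, Petrov, Achebe, Delgado and Lund, by world ranking (higher first): Moreau (86) before Marino (68) before Petrov, Achebe and Delgado (14) before Lund (7).
Among Petrov, Achebe and Delgado, a home-nation competitor before not a home-nation competitor: Petrov (a home-nation competitor) before Achebe and Delgado (not a home-nation competitor).
Achebe and Delgado both have ranking points 5343 pts, so the next rule applies.
Among Achebe and Delgado, alphabetically by surname: Achebe before Delgado.
Full order: Kowalski, Moreau, Marino, Petrov, Achebe, Delgado, Lund.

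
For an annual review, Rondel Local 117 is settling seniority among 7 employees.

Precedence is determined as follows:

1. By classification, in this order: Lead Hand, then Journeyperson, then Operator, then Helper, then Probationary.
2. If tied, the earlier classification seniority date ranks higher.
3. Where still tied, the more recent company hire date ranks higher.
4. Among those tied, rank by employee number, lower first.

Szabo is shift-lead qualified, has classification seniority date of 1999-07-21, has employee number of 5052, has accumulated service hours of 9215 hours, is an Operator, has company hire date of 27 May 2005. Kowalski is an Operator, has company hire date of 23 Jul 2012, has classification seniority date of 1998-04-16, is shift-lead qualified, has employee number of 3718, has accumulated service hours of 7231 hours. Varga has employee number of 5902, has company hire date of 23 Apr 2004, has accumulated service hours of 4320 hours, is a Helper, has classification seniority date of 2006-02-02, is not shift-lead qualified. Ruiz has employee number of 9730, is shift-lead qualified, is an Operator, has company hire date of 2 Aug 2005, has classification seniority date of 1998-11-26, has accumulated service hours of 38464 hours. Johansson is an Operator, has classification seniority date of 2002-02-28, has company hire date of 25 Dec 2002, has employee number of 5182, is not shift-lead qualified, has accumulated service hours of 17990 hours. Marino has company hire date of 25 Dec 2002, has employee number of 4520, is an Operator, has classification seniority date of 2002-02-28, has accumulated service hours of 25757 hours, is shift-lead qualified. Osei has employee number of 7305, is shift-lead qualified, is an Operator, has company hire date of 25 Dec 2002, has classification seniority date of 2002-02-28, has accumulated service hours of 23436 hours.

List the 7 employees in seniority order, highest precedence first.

Kowalski, Ruiz, Szabo, Marino, Johansson, Osei, Varga

By classification: Kowalski, Ruiz, Szabo, Marino, Johansson and Osei (Operator); then Varga (Helper).
Among Kowalski, Ruiz, Szabo, Marino, Johansson and Osei, by classification seniority date (earlier first): Kowalski (1998-04-16) before Ruiz (1998-11-26) before Szabo (1999-07-21) before Marino, Johansson and Osei (2002-02-28).
Marino, Johansson and Osei all have company hire date 25 Dec 2002, so the next rule applies.
Among Marino, Johansson and Osei, by employee number (lower first): Marino (4520) before Johansson (5182) before Osei (7305).
Full order: Kowalski, Ruiz, Szabo, Marino, Johansson, Osei, Varga.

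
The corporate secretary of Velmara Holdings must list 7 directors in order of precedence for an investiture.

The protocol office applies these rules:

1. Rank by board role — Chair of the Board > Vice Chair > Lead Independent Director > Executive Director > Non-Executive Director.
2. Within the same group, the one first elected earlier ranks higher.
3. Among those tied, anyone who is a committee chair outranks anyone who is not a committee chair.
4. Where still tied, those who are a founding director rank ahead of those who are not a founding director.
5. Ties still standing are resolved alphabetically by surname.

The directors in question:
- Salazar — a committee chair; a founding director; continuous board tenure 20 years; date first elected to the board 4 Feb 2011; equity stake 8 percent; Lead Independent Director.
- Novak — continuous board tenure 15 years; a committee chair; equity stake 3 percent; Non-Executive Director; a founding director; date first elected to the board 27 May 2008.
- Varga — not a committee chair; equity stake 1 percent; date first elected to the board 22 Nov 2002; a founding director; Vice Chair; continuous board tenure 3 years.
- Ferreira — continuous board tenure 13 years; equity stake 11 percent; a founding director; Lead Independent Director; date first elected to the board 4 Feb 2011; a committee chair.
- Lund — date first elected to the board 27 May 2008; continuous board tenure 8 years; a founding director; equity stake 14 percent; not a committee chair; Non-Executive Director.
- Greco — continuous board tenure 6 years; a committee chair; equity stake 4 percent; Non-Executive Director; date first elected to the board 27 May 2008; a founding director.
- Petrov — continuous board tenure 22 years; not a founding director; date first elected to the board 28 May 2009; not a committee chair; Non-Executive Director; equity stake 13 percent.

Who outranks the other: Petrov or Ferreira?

By board role: Varga (Vice Chair); then Ferreira and Salazar (Lead Independent Director); then Greco, Novak, Lund and Petrov (Non-Executive Director).
Ferreira and Salazar both have date first elected to the board 4 Feb 2011, so the next rule applies.
Ferreira and Salazar are each a committee chair, so the next rule applies.
Ferreira and Salazar are each a founding director, so the next rule applies.
Among Ferreira and Salazar, alphabetically by surname: Ferreira before Salazar.
Among Greco, Novak, Lund and Petrov, by date first elected to the board (earlier first): Greco, Novak and Lund (27 May 2008) before Petrov (28 May 2009).
Among Greco, Novak and Lund, a committee chair before not a committee chair: Greco and Novak (a committee chair) before Lund (not a committee chair).
Greco and Novak are each a founding director, so the next rule applies.
Among Greco and Novak, alphabetically by surname: Greco before Novak.
So Ferreira takes precedence.

Ferreira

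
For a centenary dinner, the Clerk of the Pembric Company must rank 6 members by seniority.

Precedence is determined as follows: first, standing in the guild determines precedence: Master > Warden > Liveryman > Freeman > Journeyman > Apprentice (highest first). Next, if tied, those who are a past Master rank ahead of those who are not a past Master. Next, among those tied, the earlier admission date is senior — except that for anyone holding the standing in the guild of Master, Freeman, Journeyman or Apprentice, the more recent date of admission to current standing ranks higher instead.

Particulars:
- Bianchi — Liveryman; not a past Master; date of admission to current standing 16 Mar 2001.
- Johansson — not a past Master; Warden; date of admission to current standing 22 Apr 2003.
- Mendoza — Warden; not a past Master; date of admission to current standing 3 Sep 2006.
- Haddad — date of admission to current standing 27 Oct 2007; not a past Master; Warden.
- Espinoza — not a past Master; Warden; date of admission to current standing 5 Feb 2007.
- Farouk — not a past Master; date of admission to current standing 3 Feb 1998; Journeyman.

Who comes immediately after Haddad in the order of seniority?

By standing in the guild: Johansson, Mendoza, Espinoza and Haddad (Warden); then Bianchi (Liveryman); then Farouk (Journeyman).
Johansson, Mendoza, Espinoza and Haddad are each not a past Master, so the next rule applies.
Among Johansson, Mendoza, Espinoza and Haddad, by date of admission to current standing (earlier first): Johansson (22 Apr 2003) before Mendoza (3 Sep 2006) before Espinoza (5 Feb 2007) before Haddad (27 Oct 2007).
Order: Johansson, Mendoza, Espinoza, Haddad, Bianchi, Farouk.

Bianchi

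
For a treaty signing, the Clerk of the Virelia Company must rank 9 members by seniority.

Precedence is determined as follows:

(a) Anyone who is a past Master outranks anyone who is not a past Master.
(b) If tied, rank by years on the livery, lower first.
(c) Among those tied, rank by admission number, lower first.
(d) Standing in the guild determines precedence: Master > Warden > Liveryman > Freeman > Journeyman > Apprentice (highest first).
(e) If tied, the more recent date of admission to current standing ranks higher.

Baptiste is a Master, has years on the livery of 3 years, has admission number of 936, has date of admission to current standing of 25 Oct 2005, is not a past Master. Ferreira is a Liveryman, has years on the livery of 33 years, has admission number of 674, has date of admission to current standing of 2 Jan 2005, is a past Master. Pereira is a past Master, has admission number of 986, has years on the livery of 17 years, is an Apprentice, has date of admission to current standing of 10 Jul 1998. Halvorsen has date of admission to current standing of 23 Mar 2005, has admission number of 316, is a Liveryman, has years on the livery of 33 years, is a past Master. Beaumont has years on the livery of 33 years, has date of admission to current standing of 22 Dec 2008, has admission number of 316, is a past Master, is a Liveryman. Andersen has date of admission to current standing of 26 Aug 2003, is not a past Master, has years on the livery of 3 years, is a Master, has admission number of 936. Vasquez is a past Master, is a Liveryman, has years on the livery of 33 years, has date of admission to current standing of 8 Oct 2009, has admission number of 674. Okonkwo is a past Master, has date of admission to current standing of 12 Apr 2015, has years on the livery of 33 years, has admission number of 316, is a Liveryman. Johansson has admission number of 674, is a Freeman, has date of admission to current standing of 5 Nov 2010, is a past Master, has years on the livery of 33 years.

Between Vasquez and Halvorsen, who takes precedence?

Halvorsen

By the first rule: Pereira, Okonkwo, Beaumont, Halvorsen, Vasquez, Ferreira and Johansson (each a past Master); then Baptiste and Andersen (both not a past Master).
Among Pereira, Okonkwo, Beaumont, Halvorsen, Vasquez, Ferreira and Johansson, by years on the livery (lower first): Pereira (17 years) before Okonkwo, Beaumont, Halvorsen, Vasquez, Ferreira and Johansson (33 years).
Among Okonkwo, Beaumont, Halvorsen, Vasquez, Ferreira and Johansson, by admission number (lower first): Okonkwo, Beaumont and Halvorsen (316) before Vasquez, Ferreira and Johansson (674).
Okonkwo, Beaumont and Halvorsen are each Liveryman, so the next rule applies.
Among Okonkwo, Beaumont and Halvorsen, by date of admission to current standing (later first): Okonkwo (12 Apr 2015) before Beaumont (22 Dec 2008) before Halvorsen (23 Mar 2005).
Among Vasquez, Ferreira and Johansson, by standing in the guild: Vasquez and Ferreira (Liveryman) before Johansson (Freeman).
Among Vasquez and Ferreira, by date of admission to current standing (later first): Vasquez (8 Oct 2009) before Ferreira (2 Jan 2005).
Baptiste and Andersen both have years on the livery 3 years, so the next rule applies.
Baptiste and Andersen both have admission number 936, so the next rule applies.
Baptiste and Andersen are each Master, so the next rule applies.
Among Baptiste and Andersen, by date of admission to current standing (later first): Baptiste (25 Oct 2005) before Andersen (26 Aug 2003).
So Halvorsen takes precedence.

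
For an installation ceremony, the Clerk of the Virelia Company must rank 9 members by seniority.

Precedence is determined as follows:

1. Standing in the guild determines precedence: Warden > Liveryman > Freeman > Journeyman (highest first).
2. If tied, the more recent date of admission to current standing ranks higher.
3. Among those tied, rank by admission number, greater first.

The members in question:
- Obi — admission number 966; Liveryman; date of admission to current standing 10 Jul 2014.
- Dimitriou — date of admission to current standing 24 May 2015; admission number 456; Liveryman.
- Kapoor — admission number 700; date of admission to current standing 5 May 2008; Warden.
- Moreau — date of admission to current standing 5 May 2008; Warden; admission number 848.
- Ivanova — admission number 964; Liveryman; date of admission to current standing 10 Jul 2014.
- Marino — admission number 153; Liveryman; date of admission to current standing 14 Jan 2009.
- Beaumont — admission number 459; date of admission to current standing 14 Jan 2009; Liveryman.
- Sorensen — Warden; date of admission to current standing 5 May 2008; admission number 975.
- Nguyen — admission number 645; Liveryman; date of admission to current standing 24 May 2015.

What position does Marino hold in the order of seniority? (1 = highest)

9

By standing in the guild: Sorensen, Moreau and Kapoor (Warden); then Nguyen, Dimitriou, Obi, Ivanova, Beaumont and Marino (Liveryman).
Sorensen, Moreau and Kapoor all have date of admission to current standing 5 May 2008, so the next rule applies.
Among Sorensen, Moreau and Kapoor, by admission number (higher first): Sorensen (975) before Moreau (848) before Kapoor (700).
Among Nguyen, Dimitriou, Obi, Ivanova, Beaumont and Marino, by date of admission to current standing (later first): Nguyen and Dimitriou (24 May 2015) before Obi and Ivanova (10 Jul 2014) before Beaumont and Marino (14 Jan 2009).
Among Nguyen and Dimitriou, by admission number (higher first): Nguyen (645) before Dimitriou (456).
Among Obi and Ivanova, by admission number (higher first): Obi (966) before Ivanova (964).
Among Beaumont and Marino, by admission number (higher first): Beaumont (459) before Marino (153).
Order: Sorensen, Moreau, Kapoor, Nguyen, Dimitriou, Obi, Ivanova, Beaumont, Marino. So position 9.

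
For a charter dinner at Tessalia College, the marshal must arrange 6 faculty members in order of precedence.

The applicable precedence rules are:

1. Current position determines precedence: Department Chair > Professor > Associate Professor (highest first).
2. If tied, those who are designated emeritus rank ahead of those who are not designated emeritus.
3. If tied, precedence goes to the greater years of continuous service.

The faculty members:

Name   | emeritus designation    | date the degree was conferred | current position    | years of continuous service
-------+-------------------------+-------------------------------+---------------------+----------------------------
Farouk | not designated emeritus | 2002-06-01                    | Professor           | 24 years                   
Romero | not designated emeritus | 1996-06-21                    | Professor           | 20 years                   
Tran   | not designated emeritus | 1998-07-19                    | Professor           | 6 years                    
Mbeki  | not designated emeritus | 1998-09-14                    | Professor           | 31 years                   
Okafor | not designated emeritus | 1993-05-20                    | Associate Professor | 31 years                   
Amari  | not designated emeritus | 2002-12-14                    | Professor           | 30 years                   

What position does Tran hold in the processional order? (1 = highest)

5

By current position: Mbeki, Amari, Farouk, Romero and Tran (Professor); then Okafor (Associate Professor).
Mbeki, Amari, Farouk, Romero and Tran are each not designated emeritus, so the next rule applies.
Among Mbeki, Amari, Farouk, Romero and Tran, by years of continuous service (higher first): Mbeki (31 years) before Amari (30 years) before Farouk (24 years) before Romero (20 years) before Tran (6 years).
Order: Mbeki, Amari, Farouk, Romero, Tran, Okafor. So position 5.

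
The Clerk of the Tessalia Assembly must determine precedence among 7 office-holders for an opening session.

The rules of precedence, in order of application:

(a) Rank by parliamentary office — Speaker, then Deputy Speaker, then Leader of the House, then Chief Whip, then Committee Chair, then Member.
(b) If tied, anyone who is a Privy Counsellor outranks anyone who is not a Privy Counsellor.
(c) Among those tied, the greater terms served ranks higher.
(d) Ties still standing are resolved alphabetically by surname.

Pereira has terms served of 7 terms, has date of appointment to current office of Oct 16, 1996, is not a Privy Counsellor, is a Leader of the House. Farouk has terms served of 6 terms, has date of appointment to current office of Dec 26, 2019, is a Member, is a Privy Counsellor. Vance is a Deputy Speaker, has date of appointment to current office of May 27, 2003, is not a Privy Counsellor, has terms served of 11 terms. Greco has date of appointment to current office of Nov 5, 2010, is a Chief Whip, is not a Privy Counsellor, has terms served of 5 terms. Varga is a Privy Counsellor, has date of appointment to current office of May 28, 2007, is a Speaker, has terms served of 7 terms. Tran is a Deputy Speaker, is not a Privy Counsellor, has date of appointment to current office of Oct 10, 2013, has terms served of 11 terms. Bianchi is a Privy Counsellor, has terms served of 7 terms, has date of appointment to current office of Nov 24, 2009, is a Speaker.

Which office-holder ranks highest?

By parliamentary office: Bianchi and Varga (Speaker); then Tran and Vance (Deputy Speaker); then Pereira (Leader of the House); then Greco (Chief Whip); then Farouk (Member).
Bianchi and Varga are each a Privy Counsellor, so the next rule applies.
Bianchi and Varga both have terms served 7 terms, so the next rule applies.
Among Bianchi and Varga, alphabetically by surname: Bianchi before Varga.
Tran and Vance are each not a Privy Counsellor, so the next rule applies.
Tran and Vance both have terms served 11 terms, so the next rule applies.
Among Tran and Vance, alphabetically by surname: Tran before Vance.
Order: Bianchi, Varga, Tran, Vance, Pereira, Greco, Farouk.

Bianchi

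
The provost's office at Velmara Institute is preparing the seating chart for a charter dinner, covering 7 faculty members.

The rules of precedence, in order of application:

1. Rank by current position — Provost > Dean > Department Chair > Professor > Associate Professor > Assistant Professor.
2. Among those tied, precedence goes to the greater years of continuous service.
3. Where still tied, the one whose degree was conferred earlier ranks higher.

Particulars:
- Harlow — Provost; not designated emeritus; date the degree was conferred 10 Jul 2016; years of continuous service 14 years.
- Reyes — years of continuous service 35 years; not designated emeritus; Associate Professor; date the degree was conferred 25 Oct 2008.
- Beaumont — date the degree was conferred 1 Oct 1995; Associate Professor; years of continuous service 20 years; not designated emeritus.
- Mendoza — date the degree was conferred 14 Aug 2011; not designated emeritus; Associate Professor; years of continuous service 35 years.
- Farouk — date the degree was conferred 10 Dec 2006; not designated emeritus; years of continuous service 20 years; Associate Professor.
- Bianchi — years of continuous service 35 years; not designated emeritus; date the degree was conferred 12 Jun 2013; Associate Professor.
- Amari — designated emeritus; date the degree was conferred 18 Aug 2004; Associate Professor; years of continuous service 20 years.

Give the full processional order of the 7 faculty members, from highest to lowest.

By current position: Harlow (Provost); then Reyes, Mendoza, Bianchi, Beaumont, Amari and Farouk (Associate Professor).
Among Reyes, Mendoza, Bianchi, Beaumont, Amari and Farouk, by years of continuous service (higher first): Reyes, Mendoza and Bianchi (35 years) before Beaumont, Amari and Farouk (20 years).
Among Reyes, Mendoza and Bianchi, by date the degree was conferred (earlier first): Reyes (25 Oct 2008) before Mendoza (14 Aug 2011) before Bianchi (12 Jun 2013).
Among Beaumont, Amari and Farouk, by date the degree was conferred (earlier first): Beaumont (1 Oct 1995) before Amari (18 Aug 2004) before Farouk (10 Dec 2006).
Full order: Harlow, Reyes, Mendoza, Bianchi, Beaumont, Amari, Farouk.

Harlow, Reyes, Mendoza, Bianchi, Beaumont, Amari, Farouk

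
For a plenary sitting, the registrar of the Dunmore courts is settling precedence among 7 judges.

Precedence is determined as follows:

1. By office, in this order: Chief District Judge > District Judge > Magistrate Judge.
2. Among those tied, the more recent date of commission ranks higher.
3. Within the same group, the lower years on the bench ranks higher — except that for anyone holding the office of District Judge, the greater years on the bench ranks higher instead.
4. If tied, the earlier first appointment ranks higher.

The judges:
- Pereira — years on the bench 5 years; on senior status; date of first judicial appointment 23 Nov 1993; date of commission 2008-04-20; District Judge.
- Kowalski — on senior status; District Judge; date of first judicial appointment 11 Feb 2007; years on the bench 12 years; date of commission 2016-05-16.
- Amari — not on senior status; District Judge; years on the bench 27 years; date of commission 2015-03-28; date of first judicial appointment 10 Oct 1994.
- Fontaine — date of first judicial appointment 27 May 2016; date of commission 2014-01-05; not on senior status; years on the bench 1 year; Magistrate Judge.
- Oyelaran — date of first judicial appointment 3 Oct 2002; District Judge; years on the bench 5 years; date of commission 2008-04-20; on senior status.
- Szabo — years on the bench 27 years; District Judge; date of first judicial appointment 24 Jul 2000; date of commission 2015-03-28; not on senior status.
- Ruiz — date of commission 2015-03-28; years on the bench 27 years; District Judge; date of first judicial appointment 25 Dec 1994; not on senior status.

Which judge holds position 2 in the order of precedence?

Amari

By office: Kowalski, Amari, Ruiz, Szabo, Pereira and Oyelaran (District Judge); then Fontaine (Magistrate Judge).
Among Kowalski, Amari, Ruiz, Szabo, Pereira and Oyelaran, by date of commission (later first): Kowalski (2016-05-16) before Amari, Ruiz and Szabo (2015-03-28) before Pereira and Oyelaran (2008-04-20).
Amari, Ruiz and Szabo all have years on the bench 27 years, so the next rule applies.
Among Amari, Ruiz and Szabo, by date of first judicial appointment (earlier first): Amari (10 Oct 1994) before Ruiz (25 Dec 1994) before Szabo (24 Jul 2000).
Pereira and Oyelaran both have years on the bench 5 years, so the next rule applies.
Among Pereira and Oyelaran, by date of first judicial appointment (earlier first): Pereira (23 Nov 1993) before Oyelaran (3 Oct 2002).
Order: Kowalski, Amari, Ruiz, Szabo, Pereira, Oyelaran, Fontaine.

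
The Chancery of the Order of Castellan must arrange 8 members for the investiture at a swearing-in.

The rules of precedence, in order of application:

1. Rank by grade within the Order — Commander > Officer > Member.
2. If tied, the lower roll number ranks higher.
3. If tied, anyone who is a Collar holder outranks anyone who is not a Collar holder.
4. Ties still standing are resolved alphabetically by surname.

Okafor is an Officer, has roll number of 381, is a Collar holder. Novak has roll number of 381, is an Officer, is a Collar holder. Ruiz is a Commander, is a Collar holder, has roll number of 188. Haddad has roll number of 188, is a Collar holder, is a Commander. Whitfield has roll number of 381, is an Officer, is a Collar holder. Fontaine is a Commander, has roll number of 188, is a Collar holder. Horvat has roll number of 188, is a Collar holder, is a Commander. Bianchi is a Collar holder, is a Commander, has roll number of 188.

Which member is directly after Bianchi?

Fontaine

By grade within the Order: Bianchi, Fontaine, Haddad, Horvat and Ruiz (Commander); then Novak, Okafor and Whitfield (Officer).
Bianchi, Fontaine, Haddad, Horvat and Ruiz all have roll number 188, so the next rule applies.
Bianchi, Fontaine, Haddad, Horvat and Ruiz are each a Collar holder, so the next rule applies.
Among Bianchi, Fontaine, Haddad, Horvat and Ruiz, alphabetically by surname: Bianchi before Fontaine before Haddad before Horvat before Ruiz.
Novak, Okafor and Whitfield all have roll number 381, so the next rule applies.
Novak, Okafor and Whitfield are each a Collar holder, so the next rule applies.
Among Novak, Okafor and Whitfield, alphabetically by surname: Novak before Okafor before Whitfield.
Order: Bianchi, Fontaine, Haddad, Horvat, Ruiz, Novak, Okafor, Whitfield.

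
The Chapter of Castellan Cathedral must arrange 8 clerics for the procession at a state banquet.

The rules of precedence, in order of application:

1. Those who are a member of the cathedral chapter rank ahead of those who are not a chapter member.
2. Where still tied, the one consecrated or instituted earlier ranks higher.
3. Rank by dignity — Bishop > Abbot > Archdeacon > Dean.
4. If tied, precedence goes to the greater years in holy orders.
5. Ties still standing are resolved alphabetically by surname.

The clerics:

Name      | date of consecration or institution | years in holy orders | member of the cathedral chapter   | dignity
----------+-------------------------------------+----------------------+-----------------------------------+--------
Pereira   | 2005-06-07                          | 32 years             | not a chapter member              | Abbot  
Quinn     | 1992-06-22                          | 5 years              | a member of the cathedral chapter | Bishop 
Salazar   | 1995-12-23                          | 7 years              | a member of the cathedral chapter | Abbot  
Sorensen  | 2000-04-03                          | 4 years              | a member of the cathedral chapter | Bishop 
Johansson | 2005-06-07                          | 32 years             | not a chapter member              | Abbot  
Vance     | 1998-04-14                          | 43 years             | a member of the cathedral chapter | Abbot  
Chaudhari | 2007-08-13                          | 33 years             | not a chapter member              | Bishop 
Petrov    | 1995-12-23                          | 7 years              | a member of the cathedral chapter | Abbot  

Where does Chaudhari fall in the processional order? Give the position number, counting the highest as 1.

8

By the first rule: Quinn, Petrov, Salazar, Vance and Sorensen (each a member of the cathedral chapter); then Johansson, Pereira and Chaudhari (each not a chapter member).
Among Quinn, Petrov, Salazar, Vance and Sorensen, by date of consecration or institution (earlier first): Quinn (1992-06-22) before Petrov and Salazar (1995-12-23) before Vance (1998-04-14) before Sorensen (2000-04-03).
Petrov and Salazar are each Abbot, so the next rule applies.
Petrov and Salazar both have years in holy orders 7 years, so the next rule applies.
Among Petrov and Salazar, alphabetically by surname: Petrov before Salazar.
Among Johansson, Pereira and Chaudhari, by date of consecration or institution (earlier first): Johansson and Pereira (2005-06-07) before Chaudhari (2007-08-13).
Johansson and Pereira are each Abbot, so the next rule applies.
Johansson and Pereira both have years in holy orders 32 years, so the next rule applies.
Among Johansson and Pereira, alphabetically by surname: Johansson before Pereira.
Order: Quinn, Petrov, Salazar, Vance, Sorensen, Johansson, Pereira, Chaudhari. So position 8.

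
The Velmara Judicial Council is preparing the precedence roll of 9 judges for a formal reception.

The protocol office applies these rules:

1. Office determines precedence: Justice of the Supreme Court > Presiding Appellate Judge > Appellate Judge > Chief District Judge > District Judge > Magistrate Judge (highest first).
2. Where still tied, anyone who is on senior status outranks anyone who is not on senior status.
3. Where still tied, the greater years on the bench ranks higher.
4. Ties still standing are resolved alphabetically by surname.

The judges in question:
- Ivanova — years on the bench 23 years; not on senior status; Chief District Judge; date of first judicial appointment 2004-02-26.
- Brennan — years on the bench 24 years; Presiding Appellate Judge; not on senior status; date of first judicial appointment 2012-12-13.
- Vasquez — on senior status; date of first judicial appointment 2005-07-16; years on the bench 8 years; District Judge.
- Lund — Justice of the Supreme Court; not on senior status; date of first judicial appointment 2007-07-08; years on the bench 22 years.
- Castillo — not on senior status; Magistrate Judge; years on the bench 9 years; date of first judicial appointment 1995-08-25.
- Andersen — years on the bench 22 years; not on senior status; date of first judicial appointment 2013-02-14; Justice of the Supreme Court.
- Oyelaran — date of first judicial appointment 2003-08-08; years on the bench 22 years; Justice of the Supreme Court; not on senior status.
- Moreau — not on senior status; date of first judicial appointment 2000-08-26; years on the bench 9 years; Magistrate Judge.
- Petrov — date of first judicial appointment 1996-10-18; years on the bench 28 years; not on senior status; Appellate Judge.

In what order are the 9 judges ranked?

By office: Andersen, Lund and Oyelaran (Justice of the Supreme Court); then Brennan (Presiding Appellate Judge); then Petrov (Appellate Judge); then Ivanova (Chief District Judge); then Vasquez (District Judge); then Castillo and Moreau (Magistrate Judge).
Andersen, Lund and Oyelaran are each not on senior status, so the next rule applies.
Andersen, Lund and Oyelaran all have years on the bench 22 years, so the next rule applies.
Among Andersen, Lund and Oyelaran, alphabetically by surname: Andersen before Lund before Oyelaran.
Castillo and Moreau are each not on senior status, so the next rule applies.
Castillo and Moreau both have years on the bench 9 years, so the next rule applies.
Among Castillo and Moreau, alphabetically by surname: Castillo before Moreau.
Full order: Andersen, Lund, Oyelaran, Brennan, Petrov, Ivanova, Vasquez, Castillo, Moreau.

Andersen, Lund, Oyelaran, Brennan, Petrov, Ivanova, Vasquez, Castillo, Moreau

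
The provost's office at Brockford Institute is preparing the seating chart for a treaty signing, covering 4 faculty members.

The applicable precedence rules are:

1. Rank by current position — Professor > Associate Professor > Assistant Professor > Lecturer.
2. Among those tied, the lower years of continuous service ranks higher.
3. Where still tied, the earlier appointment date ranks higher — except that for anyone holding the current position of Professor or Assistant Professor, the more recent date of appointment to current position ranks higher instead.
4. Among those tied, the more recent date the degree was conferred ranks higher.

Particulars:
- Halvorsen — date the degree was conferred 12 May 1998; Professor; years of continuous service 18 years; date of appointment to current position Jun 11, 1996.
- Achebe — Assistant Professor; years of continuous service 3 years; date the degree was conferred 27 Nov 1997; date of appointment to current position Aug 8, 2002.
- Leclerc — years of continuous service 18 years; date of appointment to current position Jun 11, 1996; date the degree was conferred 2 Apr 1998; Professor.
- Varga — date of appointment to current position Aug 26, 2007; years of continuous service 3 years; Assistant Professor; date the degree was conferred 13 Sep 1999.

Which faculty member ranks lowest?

By current position: Halvorsen and Leclerc (Professor); then Varga and Achebe (Assistant Professor).
Halvorsen and Leclerc both have years of continuous service 18 years, so the next rule applies.
Halvorsen and Leclerc both have date of appointment to current position Jun 11, 1996, so the next rule applies.
Among Halvorsen and Leclerc, by date the degree was conferred (later first): Halvorsen (12 May 1998) before Leclerc (2 Apr 1998).
Varga and Achebe both have years of continuous service 3 years, so the next rule applies.
Among Varga and Achebe, by date of appointment to current position (later first) (reversed rule for this group): Varga (Aug 26, 2007) before Achebe (Aug 8, 2002).
Order: Halvorsen, Leclerc, Varga, Achebe.

Achebe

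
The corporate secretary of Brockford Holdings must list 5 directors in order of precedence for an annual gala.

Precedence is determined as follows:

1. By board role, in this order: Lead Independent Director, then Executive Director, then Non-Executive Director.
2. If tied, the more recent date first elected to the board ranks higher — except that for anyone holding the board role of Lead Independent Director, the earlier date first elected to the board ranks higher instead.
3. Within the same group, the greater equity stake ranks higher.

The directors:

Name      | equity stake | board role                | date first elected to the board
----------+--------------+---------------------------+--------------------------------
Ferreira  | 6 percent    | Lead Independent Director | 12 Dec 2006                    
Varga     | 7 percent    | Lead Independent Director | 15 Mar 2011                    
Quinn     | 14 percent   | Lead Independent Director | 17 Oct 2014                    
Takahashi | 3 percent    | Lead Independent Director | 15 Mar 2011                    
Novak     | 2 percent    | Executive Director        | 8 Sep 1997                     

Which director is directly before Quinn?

By board role: Ferreira, Varga, Takahashi and Quinn (Lead Independent Director); then Novak (Executive Director).
Among Ferreira, Varga, Takahashi and Quinn, by date first elected to the board (earlier first) (reversed rule for this group): Ferreira (12 Dec 2006) before Varga and Takahashi (15 Mar 2011) before Quinn (17 Oct 2014).
Among Varga and Takahashi, by equity stake (higher first): Varga (7 percent) before Takahashi (3 percent).
Order: Ferreira, Varga, Takahashi, Quinn, Novak.

Takahashi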